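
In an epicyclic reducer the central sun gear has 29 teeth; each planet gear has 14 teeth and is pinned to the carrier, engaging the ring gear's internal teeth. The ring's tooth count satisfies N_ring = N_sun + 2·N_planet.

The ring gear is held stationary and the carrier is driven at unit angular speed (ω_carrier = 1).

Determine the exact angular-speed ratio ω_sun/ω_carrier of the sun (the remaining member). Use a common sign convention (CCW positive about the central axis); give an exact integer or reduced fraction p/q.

86/29

N_ring = 29 + 2·14 = 57
29(ω_s−ω_c) = −57(ω_r−ω_c),  ω_r=0, ω_c=1
ω_s = 1 − (57/29)(0−1) = 86/29
ω_s/ω_c = 86/29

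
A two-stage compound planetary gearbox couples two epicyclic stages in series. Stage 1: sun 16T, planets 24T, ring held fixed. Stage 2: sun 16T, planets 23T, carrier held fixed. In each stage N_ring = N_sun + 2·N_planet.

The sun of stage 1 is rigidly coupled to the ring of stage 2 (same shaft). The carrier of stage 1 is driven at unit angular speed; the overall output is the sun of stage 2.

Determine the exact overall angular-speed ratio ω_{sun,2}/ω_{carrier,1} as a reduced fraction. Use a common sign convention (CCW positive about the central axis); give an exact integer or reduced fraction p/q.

-155/8

Stage 1: N_ring = 16 + 2·24 = 64
Stage 1: 16(ω_s−ω_c) = −64(ω_r−ω_c),  ω_r=0, ω_c=1
Stage 1: ω_s = 1 − (64/16)(0−1) = 5
  ⇒ ω_s¹/ω_c¹ = 5
Stage 2: N_ring = 16 + 2·23 = 62
Stage 2: 16(ω_s−ω_c) = −62(ω_r−ω_c),  ω_c=0, ω_r=1
Stage 2: ω_s = 0 − (62/16)(1−0) = -31/8
  ⇒ ω_s²/ω_r² = -31/8
Coupling ω_r² = ω_s¹ ⇒ overall = 5 × -31/8 = -155/8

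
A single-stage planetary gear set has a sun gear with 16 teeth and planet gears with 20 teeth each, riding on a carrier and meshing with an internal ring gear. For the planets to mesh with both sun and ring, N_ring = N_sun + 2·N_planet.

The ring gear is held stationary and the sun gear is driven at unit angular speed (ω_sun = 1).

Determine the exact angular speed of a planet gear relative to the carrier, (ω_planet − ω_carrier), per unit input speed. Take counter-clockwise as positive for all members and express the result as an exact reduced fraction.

N_ring = 16 + 2·20 = 56
16(ω_s−ω_c) = −56(ω_r−ω_c),  ω_r=0, ω_s=1
16(1−ω_c) = −56(0−ω_c)  ⇒  72ω_c = 16  ⇒  ω_c = 2/9
sun–planet: 16·(1−2/9) = −20·(ω_p−ω_c)  ⇒  ω_p−ω_c = −(16/20)·(7/9) = -28/45

-28/45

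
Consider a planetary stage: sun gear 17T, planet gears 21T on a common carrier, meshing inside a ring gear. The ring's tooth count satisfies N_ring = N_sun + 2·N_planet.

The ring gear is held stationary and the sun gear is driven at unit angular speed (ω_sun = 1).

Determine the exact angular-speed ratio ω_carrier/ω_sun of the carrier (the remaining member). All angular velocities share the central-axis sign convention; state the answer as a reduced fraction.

17/76

N_ring = 17 + 2·21 = 59
17(ω_s−ω_c) = −59(ω_r−ω_c),  ω_r=0, ω_s=1
17(1−ω_c) = −59(0−ω_c)  ⇒  76ω_c = 17  ⇒  ω_c = 17/76
ω_c/ω_s = 17/76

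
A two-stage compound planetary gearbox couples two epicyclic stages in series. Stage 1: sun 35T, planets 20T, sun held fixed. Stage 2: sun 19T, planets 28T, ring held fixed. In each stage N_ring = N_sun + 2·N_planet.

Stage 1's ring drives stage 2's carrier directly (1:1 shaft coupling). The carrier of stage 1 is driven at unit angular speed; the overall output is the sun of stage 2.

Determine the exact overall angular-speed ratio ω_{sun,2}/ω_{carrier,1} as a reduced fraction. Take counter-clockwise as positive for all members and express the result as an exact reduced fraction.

Stage 1: N_ring = 35 + 2·20 = 75
Stage 1: 35(ω_s−ω_c) = −75(ω_r−ω_c),  ω_s=0, ω_c=1
Stage 1: ω_r = 1 − (35/75)(0−1) = 22/15
  ⇒ ω_r¹/ω_c¹ = 22/15
Stage 2: N_ring = 19 + 2·28 = 75
Stage 2: 19(ω_s−ω_c) = −75(ω_r−ω_c),  ω_r=0, ω_c=1
Stage 2: ω_s = 1 − (75/19)(0−1) = 94/19
  ⇒ ω_s²/ω_c² = 94/19
Coupling ω_c² = ω_r¹ ⇒ overall = 22/15 × 94/19 = 2068/285

2068/285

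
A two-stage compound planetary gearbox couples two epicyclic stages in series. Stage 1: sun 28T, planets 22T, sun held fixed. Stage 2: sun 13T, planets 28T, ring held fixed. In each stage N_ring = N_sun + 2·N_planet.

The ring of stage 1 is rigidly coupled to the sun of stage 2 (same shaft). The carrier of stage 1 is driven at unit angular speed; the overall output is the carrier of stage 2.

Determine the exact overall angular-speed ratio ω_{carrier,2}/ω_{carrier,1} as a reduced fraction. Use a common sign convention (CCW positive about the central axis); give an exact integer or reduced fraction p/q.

325/1476

Stage 1: N_ring = 28 + 2·22 = 72
Stage 1: 28(ω_s−ω_c) = −72(ω_r−ω_c),  ω_s=0, ω_c=1
Stage 1: ω_r = 1 − (28/72)(0−1) = 25/18
  ⇒ ω_r¹/ω_c¹ = 25/18
Stage 2: N_ring = 13 + 2·28 = 69
Stage 2: 13(ω_s−ω_c) = −69(ω_r−ω_c),  ω_r=0, ω_s=1
Stage 2: 13(1−ω_c) = −69(0−ω_c)  ⇒  82ω_c = 13  ⇒  ω_c = 13/82
  ⇒ ω_c²/ω_s² = 13/82
Coupling ω_s² = ω_r¹ ⇒ overall = 25/18 × 13/82 = 325/1476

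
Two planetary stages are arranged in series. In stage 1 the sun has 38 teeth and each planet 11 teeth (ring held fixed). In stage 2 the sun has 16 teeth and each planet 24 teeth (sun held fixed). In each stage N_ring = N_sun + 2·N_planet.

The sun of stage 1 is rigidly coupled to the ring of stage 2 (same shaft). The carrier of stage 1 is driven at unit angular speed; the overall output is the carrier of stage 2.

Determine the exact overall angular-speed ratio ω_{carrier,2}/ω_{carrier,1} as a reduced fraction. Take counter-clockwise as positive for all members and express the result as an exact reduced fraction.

Stage 1: N_ring = 38 + 2·11 = 60
Stage 1: 38(ω_s−ω_c) = −60(ω_r−ω_c),  ω_r=0, ω_c=1
Stage 1: ω_s = 1 − (60/38)(0−1) = 49/19
  ⇒ ω_s¹/ω_c¹ = 49/19
Stage 2: N_ring = 16 + 2·24 = 64
Stage 2: 16(ω_s−ω_c) = −64(ω_r−ω_c),  ω_s=0, ω_r=1
Stage 2: 16(0−ω_c) = −64(1−ω_c)  ⇒  80ω_c = 64  ⇒  ω_c = 4/5
  ⇒ ω_c²/ω_r² = 4/5
Coupling ω_r² = ω_s¹ ⇒ overall = 49/19 × 4/5 = 196/95

196/95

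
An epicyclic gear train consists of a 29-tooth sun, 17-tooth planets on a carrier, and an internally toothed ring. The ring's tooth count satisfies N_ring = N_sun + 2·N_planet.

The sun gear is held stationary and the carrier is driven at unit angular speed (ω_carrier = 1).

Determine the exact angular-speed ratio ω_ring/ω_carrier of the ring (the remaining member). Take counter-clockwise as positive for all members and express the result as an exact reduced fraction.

92/63

N_ring = 29 + 2·17 = 63
29(ω_s−ω_c) = −63(ω_r−ω_c),  ω_s=0, ω_c=1
ω_r = 1 − (29/63)(0−1) = 92/63
ω_r/ω_c = 92/63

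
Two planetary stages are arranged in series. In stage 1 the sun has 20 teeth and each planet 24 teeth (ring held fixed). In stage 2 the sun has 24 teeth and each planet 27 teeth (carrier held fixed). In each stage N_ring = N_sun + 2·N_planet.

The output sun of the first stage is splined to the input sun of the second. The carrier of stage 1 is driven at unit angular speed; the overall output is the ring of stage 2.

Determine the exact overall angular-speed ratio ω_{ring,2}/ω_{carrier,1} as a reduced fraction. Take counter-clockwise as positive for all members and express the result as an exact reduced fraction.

-88/65

Stage 1: N_ring = 20 + 2·24 = 68
Stage 1: 20(ω_s−ω_c) = −68(ω_r−ω_c),  ω_r=0, ω_c=1
Stage 1: ω_s = 1 − (68/20)(0−1) = 22/5
  ⇒ ω_s¹/ω_c¹ = 22/5
Stage 2: N_ring = 24 + 2·27 = 78
Stage 2: 24(ω_s−ω_c) = −78(ω_r−ω_c),  ω_c=0, ω_s=1
Stage 2: ω_r = 0 − (24/78)(1−0) = -4/13
  ⇒ ω_r²/ω_s² = -4/13
Coupling ω_s² = ω_s¹ ⇒ overall = 22/5 × -4/13 = -88/65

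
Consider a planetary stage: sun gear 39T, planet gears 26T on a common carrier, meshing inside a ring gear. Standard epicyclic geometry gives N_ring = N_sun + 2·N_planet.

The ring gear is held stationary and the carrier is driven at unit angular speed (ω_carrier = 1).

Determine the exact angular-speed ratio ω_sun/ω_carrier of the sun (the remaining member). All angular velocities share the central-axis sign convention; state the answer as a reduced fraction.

10/3

N_ring = 39 + 2·26 = 91
39(ω_s−ω_c) = −91(ω_r−ω_c),  ω_r=0, ω_c=1
ω_s = 1 − (91/39)(0−1) = 10/3
ω_s/ω_c = 10/3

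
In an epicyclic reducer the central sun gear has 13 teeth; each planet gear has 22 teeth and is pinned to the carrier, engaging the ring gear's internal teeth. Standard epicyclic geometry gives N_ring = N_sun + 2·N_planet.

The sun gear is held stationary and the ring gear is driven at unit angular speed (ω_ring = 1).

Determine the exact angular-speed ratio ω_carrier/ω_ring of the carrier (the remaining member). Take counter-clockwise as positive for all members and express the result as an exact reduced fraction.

N_ring = 13 + 2·22 = 57
13(ω_s−ω_c) = −57(ω_r−ω_c),  ω_s=0, ω_r=1
13(0−ω_c) = −57(1−ω_c)  ⇒  70ω_c = 57  ⇒  ω_c = 57/70
ω_c/ω_r = 57/70

57/70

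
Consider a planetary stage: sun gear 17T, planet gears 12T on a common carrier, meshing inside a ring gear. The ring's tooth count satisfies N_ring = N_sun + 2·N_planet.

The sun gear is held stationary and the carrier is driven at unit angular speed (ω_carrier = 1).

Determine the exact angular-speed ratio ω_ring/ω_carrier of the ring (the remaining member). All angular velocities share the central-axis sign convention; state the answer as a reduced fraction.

N_ring = 17 + 2·12 = 41
17(ω_s−ω_c) = −41(ω_r−ω_c),  ω_s=0, ω_c=1
ω_r = 1 − (17/41)(0−1) = 58/41
ω_r/ω_c = 58/41

58/41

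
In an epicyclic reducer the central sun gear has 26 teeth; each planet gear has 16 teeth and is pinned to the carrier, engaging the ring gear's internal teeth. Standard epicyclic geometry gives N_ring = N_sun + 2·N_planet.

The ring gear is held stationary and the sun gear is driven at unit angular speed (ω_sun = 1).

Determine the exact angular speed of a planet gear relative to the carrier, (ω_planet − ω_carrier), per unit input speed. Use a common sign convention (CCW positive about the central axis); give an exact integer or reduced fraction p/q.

-377/336

N_ring = 26 + 2·16 = 58
26(ω_s−ω_c) = −58(ω_r−ω_c),  ω_r=0, ω_s=1
26(1−ω_c) = −58(0−ω_c)  ⇒  84ω_c = 26  ⇒  ω_c = 13/42
sun–planet: 26·(1−13/42) = −16·(ω_p−ω_c)  ⇒  ω_p−ω_c = −(26/16)·(29/42) = -377/336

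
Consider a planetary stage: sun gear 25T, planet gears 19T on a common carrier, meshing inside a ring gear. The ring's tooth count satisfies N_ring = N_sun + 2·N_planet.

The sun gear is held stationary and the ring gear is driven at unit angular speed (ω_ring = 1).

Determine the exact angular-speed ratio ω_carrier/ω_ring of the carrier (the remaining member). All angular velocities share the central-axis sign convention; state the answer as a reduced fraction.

63/88

N_ring = 25 + 2·19 = 63
25(ω_s−ω_c) = −63(ω_r−ω_c),  ω_s=0, ω_r=1
25(0−ω_c) = −63(1−ω_c)  ⇒  88ω_c = 63  ⇒  ω_c = 63/88
ω_c/ω_r = 63/88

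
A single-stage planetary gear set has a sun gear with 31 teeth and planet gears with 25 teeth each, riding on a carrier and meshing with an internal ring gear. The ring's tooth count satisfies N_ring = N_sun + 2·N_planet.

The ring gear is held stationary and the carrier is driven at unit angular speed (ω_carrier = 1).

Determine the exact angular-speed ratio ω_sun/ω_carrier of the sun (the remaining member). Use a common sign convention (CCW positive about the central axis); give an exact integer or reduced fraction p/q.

112/31

N_ring = 31 + 2·25 = 81
31(ω_s−ω_c) = −81(ω_r−ω_c),  ω_r=0, ω_c=1
ω_s = 1 − (81/31)(0−1) = 112/31
ω_s/ω_c = 112/31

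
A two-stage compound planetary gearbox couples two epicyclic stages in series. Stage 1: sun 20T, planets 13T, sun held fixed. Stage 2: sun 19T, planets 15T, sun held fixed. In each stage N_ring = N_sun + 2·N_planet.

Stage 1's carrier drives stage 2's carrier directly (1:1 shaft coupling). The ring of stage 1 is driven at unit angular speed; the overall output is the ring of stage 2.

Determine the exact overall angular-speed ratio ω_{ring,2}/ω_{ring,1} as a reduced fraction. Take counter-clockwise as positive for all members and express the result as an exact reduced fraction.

Stage 1: N_ring = 20 + 2·13 = 46
Stage 1: 20(ω_s−ω_c) = −46(ω_r−ω_c),  ω_s=0, ω_r=1
Stage 1: 20(0−ω_c) = −46(1−ω_c)  ⇒  66ω_c = 46  ⇒  ω_c = 23/33
  ⇒ ω_c¹/ω_r¹ = 23/33
Stage 2: N_ring = 19 + 2·15 = 49
Stage 2: 19(ω_s−ω_c) = −49(ω_r−ω_c),  ω_s=0, ω_c=1
Stage 2: ω_r = 1 − (19/49)(0−1) = 68/49
  ⇒ ω_r²/ω_c² = 68/49
Coupling ω_c² = ω_c¹ ⇒ overall = 23/33 × 68/49 = 1564/1617

1564/1617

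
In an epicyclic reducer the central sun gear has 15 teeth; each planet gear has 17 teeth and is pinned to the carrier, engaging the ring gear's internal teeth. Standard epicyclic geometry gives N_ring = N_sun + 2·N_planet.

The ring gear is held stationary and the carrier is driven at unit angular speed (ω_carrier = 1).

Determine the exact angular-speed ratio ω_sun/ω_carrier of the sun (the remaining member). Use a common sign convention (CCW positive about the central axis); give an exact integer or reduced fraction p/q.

64/15

N_ring = 15 + 2·17 = 49
15(ω_s−ω_c) = −49(ω_r−ω_c),  ω_r=0, ω_c=1
ω_s = 1 − (49/15)(0−1) = 64/15
ω_s/ω_c = 64/15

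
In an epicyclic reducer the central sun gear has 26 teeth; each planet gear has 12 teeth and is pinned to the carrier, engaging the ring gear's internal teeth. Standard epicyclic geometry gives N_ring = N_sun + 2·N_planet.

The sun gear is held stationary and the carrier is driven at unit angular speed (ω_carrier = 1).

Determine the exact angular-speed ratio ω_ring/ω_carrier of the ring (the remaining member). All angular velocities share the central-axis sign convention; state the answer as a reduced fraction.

38/25

N_ring = 26 + 2·12 = 50
26(ω_s−ω_c) = −50(ω_r−ω_c),  ω_s=0, ω_c=1
ω_r = 1 − (26/50)(0−1) = 38/25
ω_r/ω_c = 38/25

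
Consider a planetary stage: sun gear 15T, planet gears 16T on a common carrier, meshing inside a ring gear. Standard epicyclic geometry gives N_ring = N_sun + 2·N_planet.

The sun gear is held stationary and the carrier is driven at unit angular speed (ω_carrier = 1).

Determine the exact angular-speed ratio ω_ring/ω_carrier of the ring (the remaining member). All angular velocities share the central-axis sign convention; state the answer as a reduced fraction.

N_ring = 15 + 2·16 = 47
15(ω_s−ω_c) = −47(ω_r−ω_c),  ω_s=0, ω_c=1
ω_r = 1 − (15/47)(0−1) = 62/47
ω_r/ω_c = 62/47

62/47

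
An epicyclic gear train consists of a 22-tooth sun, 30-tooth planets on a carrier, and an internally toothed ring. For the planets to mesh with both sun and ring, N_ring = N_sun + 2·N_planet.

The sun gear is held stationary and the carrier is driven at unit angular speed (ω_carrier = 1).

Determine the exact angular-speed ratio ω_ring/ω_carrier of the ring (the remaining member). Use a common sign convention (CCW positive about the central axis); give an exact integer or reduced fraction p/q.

N_ring = 22 + 2·30 = 82
22(ω_s−ω_c) = −82(ω_r−ω_c),  ω_s=0, ω_c=1
ω_r = 1 − (22/82)(0−1) = 52/41
ω_r/ω_c = 52/41

52/41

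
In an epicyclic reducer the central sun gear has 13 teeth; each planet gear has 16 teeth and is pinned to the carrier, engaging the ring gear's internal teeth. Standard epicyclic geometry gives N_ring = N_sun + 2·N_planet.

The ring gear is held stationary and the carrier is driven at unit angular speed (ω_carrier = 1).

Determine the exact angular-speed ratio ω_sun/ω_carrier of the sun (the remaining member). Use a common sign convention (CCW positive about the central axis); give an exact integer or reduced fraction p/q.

N_ring = 13 + 2·16 = 45
13(ω_s−ω_c) = −45(ω_r−ω_c),  ω_r=0, ω_c=1
ω_s = 1 − (45/13)(0−1) = 58/13
ω_s/ω_c = 58/13

58/13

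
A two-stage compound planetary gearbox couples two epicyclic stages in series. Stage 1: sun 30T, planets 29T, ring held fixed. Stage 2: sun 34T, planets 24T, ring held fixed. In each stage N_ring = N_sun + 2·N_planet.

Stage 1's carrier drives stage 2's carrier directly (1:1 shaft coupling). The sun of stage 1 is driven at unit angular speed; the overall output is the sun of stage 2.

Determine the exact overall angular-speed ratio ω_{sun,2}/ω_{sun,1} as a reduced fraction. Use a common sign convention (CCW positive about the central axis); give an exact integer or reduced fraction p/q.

Stage 1: N_ring = 30 + 2·29 = 88
Stage 1: 30(ω_s−ω_c) = −88(ω_r−ω_c),  ω_r=0, ω_s=1
Stage 1: 30(1−ω_c) = −88(0−ω_c)  ⇒  118ω_c = 30  ⇒  ω_c = 15/59
  ⇒ ω_c¹/ω_s¹ = 15/59
Stage 2: N_ring = 34 + 2·24 = 82
Stage 2: 34(ω_s−ω_c) = −82(ω_r−ω_c),  ω_r=0, ω_c=1
Stage 2: ω_s = 1 − (82/34)(0−1) = 58/17
  ⇒ ω_s²/ω_c² = 58/17
Coupling ω_c² = ω_c¹ ⇒ overall = 15/59 × 58/17 = 870/1003

870/1003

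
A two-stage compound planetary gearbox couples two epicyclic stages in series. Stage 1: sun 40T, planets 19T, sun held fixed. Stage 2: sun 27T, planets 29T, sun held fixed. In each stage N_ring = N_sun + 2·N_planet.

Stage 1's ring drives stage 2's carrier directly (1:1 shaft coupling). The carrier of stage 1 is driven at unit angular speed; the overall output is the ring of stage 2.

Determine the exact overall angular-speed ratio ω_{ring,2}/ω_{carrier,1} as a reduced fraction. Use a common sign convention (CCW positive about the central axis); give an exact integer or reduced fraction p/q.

6608/3315

Stage 1: N_ring = 40 + 2·19 = 78
Stage 1: 40(ω_s−ω_c) = −78(ω_r−ω_c),  ω_s=0, ω_c=1
Stage 1: ω_r = 1 − (40/78)(0−1) = 59/39
  ⇒ ω_r¹/ω_c¹ = 59/39
Stage 2: N_ring = 27 + 2·29 = 85
Stage 2: 27(ω_s−ω_c) = −85(ω_r−ω_c),  ω_s=0, ω_c=1
Stage 2: ω_r = 1 − (27/85)(0−1) = 112/85
  ⇒ ω_r²/ω_c² = 112/85
Coupling ω_c² = ω_r¹ ⇒ overall = 59/39 × 112/85 = 6608/3315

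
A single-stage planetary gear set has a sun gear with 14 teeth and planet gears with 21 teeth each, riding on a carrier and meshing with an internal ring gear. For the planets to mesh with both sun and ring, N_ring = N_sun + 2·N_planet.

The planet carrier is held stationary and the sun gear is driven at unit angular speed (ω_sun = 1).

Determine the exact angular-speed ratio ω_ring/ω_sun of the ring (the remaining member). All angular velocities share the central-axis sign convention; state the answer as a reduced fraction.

-1/4

N_ring = 14 + 2·21 = 56
14(ω_s−ω_c) = −56(ω_r−ω_c),  ω_c=0, ω_s=1
ω_r = 0 − (14/56)(1−0) = -1/4
ω_r/ω_s = -1/4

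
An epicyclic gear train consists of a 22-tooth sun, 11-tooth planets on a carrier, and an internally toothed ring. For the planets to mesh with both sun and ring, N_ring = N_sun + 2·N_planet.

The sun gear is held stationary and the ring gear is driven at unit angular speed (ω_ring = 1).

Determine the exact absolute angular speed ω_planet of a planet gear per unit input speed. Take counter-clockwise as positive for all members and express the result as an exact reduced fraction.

2

N_ring = 22 + 2·11 = 44
22(ω_s−ω_c) = −44(ω_r−ω_c),  ω_s=0, ω_r=1
22(0−ω_c) = −44(1−ω_c)  ⇒  66ω_c = 44  ⇒  ω_c = 2/3
sun–planet: 22·(0−2/3) = −11·(ω_p−ω_c)  ⇒  ω_p−ω_c = −(22/11)·(-2/3) = 4/3
ω_p = 2/3 + 4/3 = 2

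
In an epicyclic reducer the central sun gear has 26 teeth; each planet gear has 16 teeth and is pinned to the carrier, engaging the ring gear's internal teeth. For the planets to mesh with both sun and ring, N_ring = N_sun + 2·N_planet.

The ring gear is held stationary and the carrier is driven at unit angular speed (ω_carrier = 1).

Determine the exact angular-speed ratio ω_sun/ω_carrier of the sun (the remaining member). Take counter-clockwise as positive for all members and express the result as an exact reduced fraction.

42/13

N_ring = 26 + 2·16 = 58
26(ω_s−ω_c) = −58(ω_r−ω_c),  ω_r=0, ω_c=1
ω_s = 1 − (58/26)(0−1) = 42/13
ω_s/ω_c = 42/13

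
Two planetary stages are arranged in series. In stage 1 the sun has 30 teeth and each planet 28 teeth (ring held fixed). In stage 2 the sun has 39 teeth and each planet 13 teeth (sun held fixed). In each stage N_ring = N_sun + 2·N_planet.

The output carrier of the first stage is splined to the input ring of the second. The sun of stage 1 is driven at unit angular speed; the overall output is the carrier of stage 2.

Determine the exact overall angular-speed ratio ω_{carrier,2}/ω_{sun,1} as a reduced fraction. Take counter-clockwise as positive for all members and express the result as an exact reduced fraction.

Stage 1: N_ring = 30 + 2·28 = 86
Stage 1: 30(ω_s−ω_c) = −86(ω_r−ω_c),  ω_r=0, ω_s=1
Stage 1: 30(1−ω_c) = −86(0−ω_c)  ⇒  116ω_c = 30  ⇒  ω_c = 15/58
  ⇒ ω_c¹/ω_s¹ = 15/58
Stage 2: N_ring = 39 + 2·13 = 65
Stage 2: 39(ω_s−ω_c) = −65(ω_r−ω_c),  ω_s=0, ω_r=1
Stage 2: 39(0−ω_c) = −65(1−ω_c)  ⇒  104ω_c = 65  ⇒  ω_c = 5/8
  ⇒ ω_c²/ω_r² = 5/8
Coupling ω_r² = ω_c¹ ⇒ overall = 15/58 × 5/8 = 75/464

75/464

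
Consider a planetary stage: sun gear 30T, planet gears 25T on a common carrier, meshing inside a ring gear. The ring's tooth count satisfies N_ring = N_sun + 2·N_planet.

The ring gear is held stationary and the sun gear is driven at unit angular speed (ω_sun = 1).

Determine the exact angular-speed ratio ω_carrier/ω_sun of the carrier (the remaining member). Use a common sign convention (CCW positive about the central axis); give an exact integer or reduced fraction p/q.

N_ring = 30 + 2·25 = 80
30(ω_s−ω_c) = −80(ω_r−ω_c),  ω_r=0, ω_s=1
30(1−ω_c) = −80(0−ω_c)  ⇒  110ω_c = 30  ⇒  ω_c = 3/11
ω_c/ω_s = 3/11

3/11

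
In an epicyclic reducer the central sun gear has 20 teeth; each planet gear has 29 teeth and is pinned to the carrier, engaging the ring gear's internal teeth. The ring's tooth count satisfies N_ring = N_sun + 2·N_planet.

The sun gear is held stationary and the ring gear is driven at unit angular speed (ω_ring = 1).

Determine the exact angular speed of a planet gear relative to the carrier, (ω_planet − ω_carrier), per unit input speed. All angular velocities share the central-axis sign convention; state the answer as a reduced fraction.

780/1421

N_ring = 20 + 2·29 = 78
20(ω_s−ω_c) = −78(ω_r−ω_c),  ω_s=0, ω_r=1
20(0−ω_c) = −78(1−ω_c)  ⇒  98ω_c = 78  ⇒  ω_c = 39/49
sun–planet: 20·(0−39/49) = −29·(ω_p−ω_c)  ⇒  ω_p−ω_c = −(20/29)·(-39/49) = 780/1421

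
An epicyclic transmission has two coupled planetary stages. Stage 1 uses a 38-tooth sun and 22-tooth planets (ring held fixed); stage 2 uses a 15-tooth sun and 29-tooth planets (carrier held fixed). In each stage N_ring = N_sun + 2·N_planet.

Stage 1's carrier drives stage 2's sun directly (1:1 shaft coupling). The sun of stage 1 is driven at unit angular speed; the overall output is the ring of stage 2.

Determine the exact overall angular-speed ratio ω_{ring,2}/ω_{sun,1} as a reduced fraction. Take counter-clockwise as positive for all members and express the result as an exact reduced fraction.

-19/292

Stage 1: N_ring = 38 + 2·22 = 82
Stage 1: 38(ω_s−ω_c) = −82(ω_r−ω_c),  ω_r=0, ω_s=1
Stage 1: 38(1−ω_c) = −82(0−ω_c)  ⇒  120ω_c = 38  ⇒  ω_c = 19/60
  ⇒ ω_c¹/ω_s¹ = 19/60
Stage 2: N_ring = 15 + 2·29 = 73
Stage 2: 15(ω_s−ω_c) = −73(ω_r−ω_c),  ω_c=0, ω_s=1
Stage 2: ω_r = 0 − (15/73)(1−0) = -15/73
  ⇒ ω_r²/ω_s² = -15/73
Coupling ω_s² = ω_c¹ ⇒ overall = 19/60 × -15/73 = -19/292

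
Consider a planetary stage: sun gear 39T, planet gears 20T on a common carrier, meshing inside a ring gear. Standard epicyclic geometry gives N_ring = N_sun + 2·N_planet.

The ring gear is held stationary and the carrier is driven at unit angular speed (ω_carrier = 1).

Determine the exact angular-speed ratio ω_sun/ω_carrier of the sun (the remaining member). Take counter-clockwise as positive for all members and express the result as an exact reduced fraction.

N_ring = 39 + 2·20 = 79
39(ω_s−ω_c) = −79(ω_r−ω_c),  ω_r=0, ω_c=1
ω_s = 1 − (79/39)(0−1) = 118/39
ω_s/ω_c = 118/39

118/39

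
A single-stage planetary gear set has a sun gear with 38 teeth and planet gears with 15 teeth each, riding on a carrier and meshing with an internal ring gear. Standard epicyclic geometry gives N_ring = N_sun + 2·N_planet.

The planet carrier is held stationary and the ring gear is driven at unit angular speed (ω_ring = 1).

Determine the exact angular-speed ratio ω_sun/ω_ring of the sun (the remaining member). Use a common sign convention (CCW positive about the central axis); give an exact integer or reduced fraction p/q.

N_ring = 38 + 2·15 = 68
38(ω_s−ω_c) = −68(ω_r−ω_c),  ω_c=0, ω_r=1
ω_s = 0 − (68/38)(1−0) = -34/19
ω_s/ω_r = -34/19

-34/19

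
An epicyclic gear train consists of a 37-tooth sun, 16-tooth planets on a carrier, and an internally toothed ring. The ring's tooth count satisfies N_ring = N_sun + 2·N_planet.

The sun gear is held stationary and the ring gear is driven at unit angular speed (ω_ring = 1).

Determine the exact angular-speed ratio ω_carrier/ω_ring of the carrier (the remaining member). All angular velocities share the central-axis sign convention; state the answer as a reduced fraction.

69/106

N_ring = 37 + 2·16 = 69
37(ω_s−ω_c) = −69(ω_r−ω_c),  ω_s=0, ω_r=1
37(0−ω_c) = −69(1−ω_c)  ⇒  106ω_c = 69  ⇒  ω_c = 69/106
ω_c/ω_r = 69/106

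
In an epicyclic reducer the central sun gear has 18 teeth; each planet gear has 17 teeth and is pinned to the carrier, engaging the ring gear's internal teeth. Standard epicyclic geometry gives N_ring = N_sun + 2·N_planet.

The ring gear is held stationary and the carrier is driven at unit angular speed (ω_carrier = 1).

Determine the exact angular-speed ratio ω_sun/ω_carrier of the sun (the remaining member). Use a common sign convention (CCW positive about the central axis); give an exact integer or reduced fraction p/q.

N_ring = 18 + 2·17 = 52
18(ω_s−ω_c) = −52(ω_r−ω_c),  ω_r=0, ω_c=1
ω_s = 1 − (52/18)(0−1) = 35/9
ω_s/ω_c = 35/9

35/9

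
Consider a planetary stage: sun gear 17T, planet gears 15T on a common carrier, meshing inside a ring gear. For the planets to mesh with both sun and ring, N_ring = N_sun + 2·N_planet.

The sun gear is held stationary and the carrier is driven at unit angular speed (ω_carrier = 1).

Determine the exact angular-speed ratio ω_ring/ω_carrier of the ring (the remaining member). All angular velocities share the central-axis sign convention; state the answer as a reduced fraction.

N_ring = 17 + 2·15 = 47
17(ω_s−ω_c) = −47(ω_r−ω_c),  ω_s=0, ω_c=1
ω_r = 1 − (17/47)(0−1) = 64/47
ω_r/ω_c = 64/47

64/47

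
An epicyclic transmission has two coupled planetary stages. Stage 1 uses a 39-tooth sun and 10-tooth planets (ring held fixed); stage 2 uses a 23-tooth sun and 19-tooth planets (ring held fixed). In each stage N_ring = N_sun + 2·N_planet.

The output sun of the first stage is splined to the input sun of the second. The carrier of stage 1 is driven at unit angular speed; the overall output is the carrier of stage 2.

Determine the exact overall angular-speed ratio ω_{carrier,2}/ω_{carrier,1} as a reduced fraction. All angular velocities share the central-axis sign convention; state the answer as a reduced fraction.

Stage 1: N_ring = 39 + 2·10 = 59
Stage 1: 39(ω_s−ω_c) = −59(ω_r−ω_c),  ω_r=0, ω_c=1
Stage 1: ω_s = 1 − (59/39)(0−1) = 98/39
  ⇒ ω_s¹/ω_c¹ = 98/39
Stage 2: N_ring = 23 + 2·19 = 61
Stage 2: 23(ω_s−ω_c) = −61(ω_r−ω_c),  ω_r=0, ω_s=1
Stage 2: 23(1−ω_c) = −61(0−ω_c)  ⇒  84ω_c = 23  ⇒  ω_c = 23/84
  ⇒ ω_c²/ω_s² = 23/84
Coupling ω_s² = ω_s¹ ⇒ overall = 98/39 × 23/84 = 161/234

161/234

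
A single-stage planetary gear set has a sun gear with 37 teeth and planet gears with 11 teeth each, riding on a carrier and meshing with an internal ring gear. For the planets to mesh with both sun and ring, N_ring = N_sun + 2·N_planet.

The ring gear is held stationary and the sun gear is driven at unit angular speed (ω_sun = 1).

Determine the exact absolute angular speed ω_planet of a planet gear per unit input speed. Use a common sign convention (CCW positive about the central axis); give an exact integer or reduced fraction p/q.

-37/22

N_ring = 37 + 2·11 = 59
37(ω_s−ω_c) = −59(ω_r−ω_c),  ω_r=0, ω_s=1
37(1−ω_c) = −59(0−ω_c)  ⇒  96ω_c = 37  ⇒  ω_c = 37/96
sun–planet: 37·(1−37/96) = −11·(ω_p−ω_c)  ⇒  ω_p−ω_c = −(37/11)·(59/96) = -2183/1056
ω_p = 37/96 − 2183/1056 = -37/22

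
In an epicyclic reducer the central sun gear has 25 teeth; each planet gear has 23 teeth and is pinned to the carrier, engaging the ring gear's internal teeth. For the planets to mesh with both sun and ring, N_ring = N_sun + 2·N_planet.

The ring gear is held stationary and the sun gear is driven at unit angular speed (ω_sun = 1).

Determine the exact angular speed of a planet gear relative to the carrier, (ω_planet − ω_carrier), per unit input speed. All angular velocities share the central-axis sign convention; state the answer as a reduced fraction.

N_ring = 25 + 2·23 = 71
25(ω_s−ω_c) = −71(ω_r−ω_c),  ω_r=0, ω_s=1
25(1−ω_c) = −71(0−ω_c)  ⇒  96ω_c = 25  ⇒  ω_c = 25/96
sun–planet: 25·(1−25/96) = −23·(ω_p−ω_c)  ⇒  ω_p−ω_c = −(25/23)·(71/96) = -1775/2208

-1775/2208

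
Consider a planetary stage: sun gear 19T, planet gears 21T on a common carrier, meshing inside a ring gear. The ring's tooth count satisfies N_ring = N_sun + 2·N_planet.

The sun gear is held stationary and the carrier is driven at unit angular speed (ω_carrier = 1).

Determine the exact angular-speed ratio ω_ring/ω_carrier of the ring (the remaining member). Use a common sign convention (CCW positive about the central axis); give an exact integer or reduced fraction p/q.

80/61

N_ring = 19 + 2·21 = 61
19(ω_s−ω_c) = −61(ω_r−ω_c),  ω_s=0, ω_c=1
ω_r = 1 − (19/61)(0−1) = 80/61
ω_r/ω_c = 80/61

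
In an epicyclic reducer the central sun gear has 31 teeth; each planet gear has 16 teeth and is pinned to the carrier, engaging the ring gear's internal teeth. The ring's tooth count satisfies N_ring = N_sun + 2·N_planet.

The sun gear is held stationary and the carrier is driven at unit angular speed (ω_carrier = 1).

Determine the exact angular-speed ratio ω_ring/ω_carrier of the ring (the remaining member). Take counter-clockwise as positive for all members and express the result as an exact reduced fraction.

94/63

N_ring = 31 + 2·16 = 63
31(ω_s−ω_c) = −63(ω_r−ω_c),  ω_s=0, ω_c=1
ω_r = 1 − (31/63)(0−1) = 94/63
ω_r/ω_c = 94/63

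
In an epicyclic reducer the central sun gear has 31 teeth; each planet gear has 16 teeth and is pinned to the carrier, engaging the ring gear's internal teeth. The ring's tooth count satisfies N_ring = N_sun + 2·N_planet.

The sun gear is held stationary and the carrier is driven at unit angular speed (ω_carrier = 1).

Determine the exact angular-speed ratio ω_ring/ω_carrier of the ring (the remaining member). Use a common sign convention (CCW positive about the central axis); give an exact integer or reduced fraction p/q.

94/63

N_ring = 31 + 2·16 = 63
31(ω_s−ω_c) = −63(ω_r−ω_c),  ω_s=0, ω_c=1
ω_r = 1 − (31/63)(0−1) = 94/63
ω_r/ω_c = 94/63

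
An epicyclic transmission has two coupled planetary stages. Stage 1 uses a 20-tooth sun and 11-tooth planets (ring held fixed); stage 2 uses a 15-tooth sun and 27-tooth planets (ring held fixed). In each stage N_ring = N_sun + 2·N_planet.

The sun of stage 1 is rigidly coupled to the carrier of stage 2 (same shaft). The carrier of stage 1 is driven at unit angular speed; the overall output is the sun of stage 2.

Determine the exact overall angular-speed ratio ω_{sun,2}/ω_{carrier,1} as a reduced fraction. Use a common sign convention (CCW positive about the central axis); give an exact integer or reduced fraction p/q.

434/25

Stage 1: N_ring = 20 + 2·11 = 42
Stage 1: 20(ω_s−ω_c) = −42(ω_r−ω_c),  ω_r=0, ω_c=1
Stage 1: ω_s = 1 − (42/20)(0−1) = 31/10
  ⇒ ω_s¹/ω_c¹ = 31/10
Stage 2: N_ring = 15 + 2·27 = 69
Stage 2: 15(ω_s−ω_c) = −69(ω_r−ω_c),  ω_r=0, ω_c=1
Stage 2: ω_s = 1 − (69/15)(0−1) = 28/5
  ⇒ ω_s²/ω_c² = 28/5
Coupling ω_c² = ω_s¹ ⇒ overall = 31/10 × 28/5 = 434/25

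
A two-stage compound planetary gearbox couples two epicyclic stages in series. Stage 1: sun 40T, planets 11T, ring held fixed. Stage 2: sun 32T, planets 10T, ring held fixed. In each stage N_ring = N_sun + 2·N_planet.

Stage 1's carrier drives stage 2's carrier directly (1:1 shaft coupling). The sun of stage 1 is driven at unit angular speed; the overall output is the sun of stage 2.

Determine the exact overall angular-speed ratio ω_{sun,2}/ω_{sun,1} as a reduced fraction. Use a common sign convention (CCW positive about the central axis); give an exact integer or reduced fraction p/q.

Stage 1: N_ring = 40 + 2·11 = 62
Stage 1: 40(ω_s−ω_c) = −62(ω_r−ω_c),  ω_r=0, ω_s=1
Stage 1: 40(1−ω_c) = −62(0−ω_c)  ⇒  102ω_c = 40  ⇒  ω_c = 20/51
  ⇒ ω_c¹/ω_s¹ = 20/51
Stage 2: N_ring = 32 + 2·10 = 52
Stage 2: 32(ω_s−ω_c) = −52(ω_r−ω_c),  ω_r=0, ω_c=1
Stage 2: ω_s = 1 − (52/32)(0−1) = 21/8
  ⇒ ω_s²/ω_c² = 21/8
Coupling ω_c² = ω_c¹ ⇒ overall = 20/51 × 21/8 = 35/34

35/34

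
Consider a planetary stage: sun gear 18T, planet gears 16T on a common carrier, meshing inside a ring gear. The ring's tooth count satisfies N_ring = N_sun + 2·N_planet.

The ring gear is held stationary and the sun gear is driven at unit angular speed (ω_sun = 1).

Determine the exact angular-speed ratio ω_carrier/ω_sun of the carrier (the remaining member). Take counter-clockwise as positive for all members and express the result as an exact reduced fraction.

9/34

N_ring = 18 + 2·16 = 50
18(ω_s−ω_c) = −50(ω_r−ω_c),  ω_r=0, ω_s=1
18(1−ω_c) = −50(0−ω_c)  ⇒  68ω_c = 18  ⇒  ω_c = 9/34
ω_c/ω_s = 9/34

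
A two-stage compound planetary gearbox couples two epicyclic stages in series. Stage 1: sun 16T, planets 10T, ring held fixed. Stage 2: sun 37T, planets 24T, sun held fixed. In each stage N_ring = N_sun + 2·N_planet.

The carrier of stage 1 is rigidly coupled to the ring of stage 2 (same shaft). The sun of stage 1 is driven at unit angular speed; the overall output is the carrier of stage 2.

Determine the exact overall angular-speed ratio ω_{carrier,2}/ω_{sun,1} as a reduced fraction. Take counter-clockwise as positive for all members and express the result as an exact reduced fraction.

Stage 1: N_ring = 16 + 2·10 = 36
Stage 1: 16(ω_s−ω_c) = −36(ω_r−ω_c),  ω_r=0, ω_s=1
Stage 1: 16(1−ω_c) = −36(0−ω_c)  ⇒  52ω_c = 16  ⇒  ω_c = 4/13
  ⇒ ω_c¹/ω_s¹ = 4/13
Stage 2: N_ring = 37 + 2·24 = 85
Stage 2: 37(ω_s−ω_c) = −85(ω_r−ω_c),  ω_s=0, ω_r=1
Stage 2: 37(0−ω_c) = −85(1−ω_c)  ⇒  122ω_c = 85  ⇒  ω_c = 85/122
  ⇒ ω_c²/ω_r² = 85/122
Coupling ω_r² = ω_c¹ ⇒ overall = 4/13 × 85/122 = 170/793

170/793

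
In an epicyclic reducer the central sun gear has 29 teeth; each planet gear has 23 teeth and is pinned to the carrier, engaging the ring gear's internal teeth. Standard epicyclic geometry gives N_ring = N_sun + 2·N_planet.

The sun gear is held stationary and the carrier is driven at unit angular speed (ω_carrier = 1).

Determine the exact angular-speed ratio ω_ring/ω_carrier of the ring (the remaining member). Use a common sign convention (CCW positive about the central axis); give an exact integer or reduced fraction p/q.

N_ring = 29 + 2·23 = 75
29(ω_s−ω_c) = −75(ω_r−ω_c),  ω_s=0, ω_c=1
ω_r = 1 − (29/75)(0−1) = 104/75
ω_r/ω_c = 104/75

104/75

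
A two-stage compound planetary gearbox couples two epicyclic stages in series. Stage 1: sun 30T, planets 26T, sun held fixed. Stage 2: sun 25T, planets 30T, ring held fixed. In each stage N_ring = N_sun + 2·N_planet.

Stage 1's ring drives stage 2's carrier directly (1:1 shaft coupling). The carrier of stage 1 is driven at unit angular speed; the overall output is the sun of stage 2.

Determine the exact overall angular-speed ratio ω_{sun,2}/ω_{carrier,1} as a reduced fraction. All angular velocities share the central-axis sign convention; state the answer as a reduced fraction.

1232/205

Stage 1: N_ring = 30 + 2·26 = 82
Stage 1: 30(ω_s−ω_c) = −82(ω_r−ω_c),  ω_s=0, ω_c=1
Stage 1: ω_r = 1 − (30/82)(0−1) = 56/41
  ⇒ ω_r¹/ω_c¹ = 56/41
Stage 2: N_ring = 25 + 2·30 = 85
Stage 2: 25(ω_s−ω_c) = −85(ω_r−ω_c),  ω_r=0, ω_c=1
Stage 2: ω_s = 1 − (85/25)(0−1) = 22/5
  ⇒ ω_s²/ω_c² = 22/5
Coupling ω_c² = ω_r¹ ⇒ overall = 56/41 × 22/5 = 1232/205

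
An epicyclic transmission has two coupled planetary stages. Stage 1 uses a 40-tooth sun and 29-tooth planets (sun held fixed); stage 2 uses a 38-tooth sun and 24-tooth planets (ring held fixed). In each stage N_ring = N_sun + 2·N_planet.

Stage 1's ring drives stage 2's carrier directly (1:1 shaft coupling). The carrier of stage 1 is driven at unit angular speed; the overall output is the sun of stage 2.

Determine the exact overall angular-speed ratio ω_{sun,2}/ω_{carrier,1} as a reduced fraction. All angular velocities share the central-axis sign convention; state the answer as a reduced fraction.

4278/931

Stage 1: N_ring = 40 + 2·29 = 98
Stage 1: 40(ω_s−ω_c) = −98(ω_r−ω_c),  ω_s=0, ω_c=1
Stage 1: ω_r = 1 − (40/98)(0−1) = 69/49
  ⇒ ω_r¹/ω_c¹ = 69/49
Stage 2: N_ring = 38 + 2·24 = 86
Stage 2: 38(ω_s−ω_c) = −86(ω_r−ω_c),  ω_r=0, ω_c=1
Stage 2: ω_s = 1 − (86/38)(0−1) = 62/19
  ⇒ ω_s²/ω_c² = 62/19
Coupling ω_c² = ω_r¹ ⇒ overall = 69/49 × 62/19 = 4278/931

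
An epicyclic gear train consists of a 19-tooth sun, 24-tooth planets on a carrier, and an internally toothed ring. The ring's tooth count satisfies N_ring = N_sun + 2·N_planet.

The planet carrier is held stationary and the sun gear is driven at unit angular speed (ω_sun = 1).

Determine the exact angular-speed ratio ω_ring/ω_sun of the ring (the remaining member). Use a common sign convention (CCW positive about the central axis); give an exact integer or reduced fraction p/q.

-19/67

N_ring = 19 + 2·24 = 67
19(ω_s−ω_c) = −67(ω_r−ω_c),  ω_c=0, ω_s=1
ω_r = 0 − (19/67)(1−0) = -19/67
ω_r/ω_s = -19/67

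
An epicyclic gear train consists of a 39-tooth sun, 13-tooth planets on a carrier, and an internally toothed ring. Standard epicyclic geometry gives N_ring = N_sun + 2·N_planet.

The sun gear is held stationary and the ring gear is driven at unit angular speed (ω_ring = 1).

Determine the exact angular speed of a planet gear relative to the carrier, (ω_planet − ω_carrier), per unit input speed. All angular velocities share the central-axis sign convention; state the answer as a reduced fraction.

15/8

N_ring = 39 + 2·13 = 65
39(ω_s−ω_c) = −65(ω_r−ω_c),  ω_s=0, ω_r=1
39(0−ω_c) = −65(1−ω_c)  ⇒  104ω_c = 65  ⇒  ω_c = 5/8
sun–planet: 39·(0−5/8) = −13·(ω_p−ω_c)  ⇒  ω_p−ω_c = −(39/13)·(-5/8) = 15/8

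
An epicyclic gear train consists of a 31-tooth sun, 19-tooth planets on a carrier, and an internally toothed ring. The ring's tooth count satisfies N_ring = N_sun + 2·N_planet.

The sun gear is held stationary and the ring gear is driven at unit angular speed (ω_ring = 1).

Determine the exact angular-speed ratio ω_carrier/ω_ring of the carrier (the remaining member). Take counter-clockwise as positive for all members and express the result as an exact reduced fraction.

N_ring = 31 + 2·19 = 69
31(ω_s−ω_c) = −69(ω_r−ω_c),  ω_s=0, ω_r=1
31(0−ω_c) = −69(1−ω_c)  ⇒  100ω_c = 69  ⇒  ω_c = 69/100
ω_c/ω_r = 69/100

69/100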